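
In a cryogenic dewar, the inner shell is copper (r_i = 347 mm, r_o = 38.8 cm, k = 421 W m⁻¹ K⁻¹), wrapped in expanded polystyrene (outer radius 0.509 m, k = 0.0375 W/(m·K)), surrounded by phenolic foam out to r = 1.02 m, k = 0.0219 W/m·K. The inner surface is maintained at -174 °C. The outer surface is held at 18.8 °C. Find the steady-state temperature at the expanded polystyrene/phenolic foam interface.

Resistance network (inner→outer):
  R_copper = (1/0.347 − 1/0.388)/(4πk) = 0.3045/(4π·421) = 5.756×10^-5 K/W
  R_expanded polystyrene = (1/0.388 − 1/0.509)/(4πk) = 0.6127/(4π·0.0375) = 1.300 K/W
  R_phenolic foam = (1/0.509 − 1/1.02)/(4πk) = 0.9842/(4π·0.0219) = 3.576 K/W
ΣR = 5.756×10^-5 + 1.300 + 3.576 = 4.876 K/W
Q = ΔT/ΣR = (-174 °C − 18.8 °C)/4.876 = -39.54 W
From the inner boundary to the expanded polystyrene/phenolic foam interface, ΣR_partial = 1.300 K/W.
T_interface = T_in − Q·ΣR_partial = -174 °C − (-39.54)(1.300) = -123 °C

T = -123 °C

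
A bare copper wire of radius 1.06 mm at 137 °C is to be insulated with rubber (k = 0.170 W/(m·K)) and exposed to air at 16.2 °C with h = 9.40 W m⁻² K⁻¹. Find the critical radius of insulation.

r_cr = 1.81 cm

For a cylinder, r_cr = k_ins/h = 0.170/9.40 = 0.0181 m = 1.81 cm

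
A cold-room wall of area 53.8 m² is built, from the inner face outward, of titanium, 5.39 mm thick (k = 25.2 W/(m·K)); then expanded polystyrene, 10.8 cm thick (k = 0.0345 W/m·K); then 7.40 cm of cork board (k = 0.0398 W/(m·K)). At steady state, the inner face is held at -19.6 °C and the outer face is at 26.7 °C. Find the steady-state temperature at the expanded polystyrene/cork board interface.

Series thermal resistances, inner to outer:
  R_titanium = L/(kA) = 0.00539/(25.2·53.8) = 3.976×10^-6 K/W
  R_expanded polystyrene = L/(kA) = 0.108/(0.0345·53.8) = 0.05819 K/W
  R_cork board = L/(kA) = 0.0740/(0.0398·53.8) = 0.03456 K/W
ΣR = 3.976×10^-6 + 0.05819 + 0.03456 = 0.09275 K/W
Q = ΔT/ΣR = (-19.6 °C − 26.7 °C)/0.09275 = -499.2 W
From the inner boundary to the expanded polystyrene/cork board interface, ΣR_partial = 0.05819 K/W.
T_interface = T_in − Q·ΣR_partial = -19.6 °C − (-499.2)(0.05819) = 9.45 °C

T = 9.45 °C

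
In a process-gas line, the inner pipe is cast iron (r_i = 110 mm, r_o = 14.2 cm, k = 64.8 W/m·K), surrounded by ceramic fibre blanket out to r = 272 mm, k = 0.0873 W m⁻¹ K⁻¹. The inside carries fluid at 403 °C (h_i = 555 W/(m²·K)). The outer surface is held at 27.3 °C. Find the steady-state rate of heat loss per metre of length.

Series thermal resistances, inner to outer:
  R'_conv,in = 1/(2πr h) = 1/(2π·0.110·555) = 0.002607 m·K/W
  R'_cast iron = ln(0.142/0.110)/(2πk) = 0.2553/(2π·64.8) = 6.272×10^-4 m·K/W
  R'_ceramic fibre blanket = ln(0.272/0.142)/(2πk) = 0.6500/(2π·0.0873) = 1.185 m·K/W
ΣR = 0.002607 + 6.272×10^-4 + 1.185 = 1.188 m·K/W
Q' = ΔT/ΣR = (403 °C − 27.3 °C)/1.188 = 316 W/m

Q' = 316 W/m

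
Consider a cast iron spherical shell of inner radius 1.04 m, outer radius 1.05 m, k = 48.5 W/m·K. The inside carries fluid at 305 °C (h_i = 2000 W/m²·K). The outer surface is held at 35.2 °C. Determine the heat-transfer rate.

Q = 5210 kW

Resistance network (inner→outer):
  R_conv,in = 1/(4πr²h) = 1/(4π·1.04²·2000) = 3.679×10^-5 K/W
  R_cast iron = (1/1.04 − 1/1.05)/(4πk) = 0.009158/(4π·48.5) = 1.503×10^-5 K/W
ΣR = 3.679×10^-5 + 1.503×10^-5 = 5.182×10^-5 K/W
Q = ΔT/ΣR = (305 °C − 35.2 °C)/5.182×10^-5 = 5.21×10^6 W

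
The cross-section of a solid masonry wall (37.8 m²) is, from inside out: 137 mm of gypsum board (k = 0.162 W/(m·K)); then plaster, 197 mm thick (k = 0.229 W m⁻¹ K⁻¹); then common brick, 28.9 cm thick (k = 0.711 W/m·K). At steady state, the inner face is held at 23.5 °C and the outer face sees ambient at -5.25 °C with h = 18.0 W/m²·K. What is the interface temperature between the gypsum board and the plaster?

T = 12.3 °C

Treat each layer as a resistance in series:
  R_gypsum board = L/(kA) = 0.137/(0.162·37.8) = 0.02237 K/W
  R_plaster = L/(kA) = 0.197/(0.229·37.8) = 0.02276 K/W
  R_common brick = L/(kA) = 0.289/(0.711·37.8) = 0.01075 K/W
  R_conv,out = 1/(hA) = 1/(18.0·37.8) = 0.001470 K/W
ΣR = 0.02237 + 0.02276 + 0.01075 + 0.001470 = 0.05735 K/W
Q = ΔT/ΣR = (23.5 °C − -5.25 °C)/0.05735 = 501.3 W
From the inner boundary to the gypsum board/plaster interface, ΣR_partial = 0.02237 K/W.
T_interface = T_in − Q·ΣR_partial = 23.5 °C − (501.3)(0.02237) = 12.3 °C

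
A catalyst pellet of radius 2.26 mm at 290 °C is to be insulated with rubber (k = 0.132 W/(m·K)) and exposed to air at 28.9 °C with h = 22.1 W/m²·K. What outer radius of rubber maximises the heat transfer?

For a sphere, r_cr = 2k_ins/h = 2·0.132/22.1 = 0.0119 m = 1.19 cm

r_cr = 1.19 cm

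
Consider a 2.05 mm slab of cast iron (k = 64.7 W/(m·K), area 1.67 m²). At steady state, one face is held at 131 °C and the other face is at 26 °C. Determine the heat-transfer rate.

Q = kA·ΔT/L = 64.7 × 1.67 × |131 °C − 26 °C| / 0.00205 = 5.53×10^6 W

Q = 5530 kW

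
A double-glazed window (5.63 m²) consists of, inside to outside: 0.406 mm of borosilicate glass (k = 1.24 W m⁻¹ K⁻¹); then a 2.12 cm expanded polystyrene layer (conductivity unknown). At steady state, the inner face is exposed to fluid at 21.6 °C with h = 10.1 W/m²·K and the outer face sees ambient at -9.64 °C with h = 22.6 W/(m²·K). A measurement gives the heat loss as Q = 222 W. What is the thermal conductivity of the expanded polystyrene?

ΣR = ΔT/Q = |21.6 − -9.64|/222 = 0.1407 K/W
Known resistances:
  R_conv,in = 1/(hA) = 1/(10.1·5.63) = 0.01759 K/W
  R_borosilicate glass = L/(kA) = 4.06×10^-4/(1.24·5.63) = 5.816×10^-5 K/W
  R_conv,out = 1/(hA) = 1/(22.6·5.63) = 0.007859 K/W
R_expanded polystyrene = ΣR − ΣR_known = 0.1407 − 0.02551 = 0.1152 K/W
L/(kA) = 0.1152 ⇒ k = 0.0212/(0.1152·5.63) = 0.0327 W/m·K

k = 0.0327 W/m·K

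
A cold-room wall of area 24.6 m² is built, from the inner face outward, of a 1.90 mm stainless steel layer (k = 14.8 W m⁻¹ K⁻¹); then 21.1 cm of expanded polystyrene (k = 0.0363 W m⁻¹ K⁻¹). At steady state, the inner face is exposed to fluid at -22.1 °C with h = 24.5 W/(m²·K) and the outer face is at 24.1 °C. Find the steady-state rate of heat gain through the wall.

Resistance network (inner→outer):
  R_conv,in = 1/(hA) = 1/(24.5·24.6) = 0.001659 K/W
  R_stainless steel = L/(kA) = 0.00190/(14.8·24.6) = 5.219×10^-6 K/W
  R_expanded polystyrene = L/(kA) = 0.211/(0.0363·24.6) = 0.2363 K/W
ΣR = 0.001659 + 5.219×10^-6 + 0.2363 = 0.2380 K/W
Q = ΔT/ΣR = (-22.1 °C − 24.1 °C)/0.2380 = -194 W
(Negative Q ⇒ heat flows inward; heat gain = 194 W.)

Q = 194 W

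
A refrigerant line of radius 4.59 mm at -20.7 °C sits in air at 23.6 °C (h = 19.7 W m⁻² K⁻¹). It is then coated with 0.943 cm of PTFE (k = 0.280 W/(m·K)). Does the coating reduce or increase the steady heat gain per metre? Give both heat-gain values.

Critical radius for a cylinder: r_cr = k/h = 0.0142 m = 1.42 cm.
Outer radius after coating: r₂ = 0.00459 + 0.00943 = 0.01402 m.
Since r₁ < r_cr and r₂ ≤ r_cr, the coating moves toward the maximum at r_cr — heat gain rises.
Bare: R = 1/(2πr₁h) = 1.760 m·K/W; Q = 44.3/1.760 = 25.2 W/m.
Coated: R = R_cond + R_conv = 1.211 m·K/W; Q = 44.3/1.211 = 36.6 W/m.

increases: 25.2 → 36.6 W/m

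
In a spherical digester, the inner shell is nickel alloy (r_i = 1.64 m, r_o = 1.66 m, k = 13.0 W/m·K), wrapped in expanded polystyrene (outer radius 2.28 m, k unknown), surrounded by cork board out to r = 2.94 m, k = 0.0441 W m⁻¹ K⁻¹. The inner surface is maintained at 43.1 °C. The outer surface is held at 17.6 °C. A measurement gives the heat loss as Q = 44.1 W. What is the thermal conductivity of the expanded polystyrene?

ΣR = ΔT/Q = |43.1 − 17.6|/44.1 = 0.5782 K/W
Known resistances:
  R_nickel alloy = (1/1.64 − 1/1.66)/(4πk) = 0.007346/(4π·13.0) = 4.497×10^-5 K/W
  R_cork board = (1/2.28 − 1/2.94)/(4πk) = 0.09846/(4π·0.0441) = 0.1777 K/W
R_expanded polystyrene = ΣR − ΣR_known = 0.5782 − 0.1777 = 0.4005 K/W
(1/r₁−1/r₂)/(4πk) = 0.4005 ⇒ k = 0.1638/(4π·0.4005) = 0.0325 W/m·K

k = 0.0325 W/m·K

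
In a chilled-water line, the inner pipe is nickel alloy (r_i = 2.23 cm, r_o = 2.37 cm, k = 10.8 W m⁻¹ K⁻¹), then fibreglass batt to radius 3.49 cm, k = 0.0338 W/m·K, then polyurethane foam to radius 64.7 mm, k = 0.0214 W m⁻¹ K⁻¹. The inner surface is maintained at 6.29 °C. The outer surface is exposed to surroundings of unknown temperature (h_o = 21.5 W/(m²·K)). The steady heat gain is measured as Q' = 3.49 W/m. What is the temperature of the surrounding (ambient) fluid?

T_out = 29.1 °C

Series resistances:
  R'_nickel alloy = ln(0.0237/0.0223)/(2πk) = 0.06089/(2π·10.8) = 8.973×10^-4 m·K/W
  R'_fibreglass batt = ln(0.0349/0.0237)/(2πk) = 0.3870/(2π·0.0338) = 1.822 m·K/W
  R'_polyurethane foam = ln(0.0647/0.0349)/(2πk) = 0.6173/(2π·0.0214) = 4.591 m·K/W
  R'_conv,out = 1/(2πr h) = 1/(2π·0.0647·21.5) = 0.1144 m·K/W
ΣR = 6.528 m·K/W
ΔT = Q'·ΣR = 3.49 × 6.528 = 22.78 K
Heat flows inward, so T_out = T_in + ΔT = 6.29 + 22.78 = 29.1 °C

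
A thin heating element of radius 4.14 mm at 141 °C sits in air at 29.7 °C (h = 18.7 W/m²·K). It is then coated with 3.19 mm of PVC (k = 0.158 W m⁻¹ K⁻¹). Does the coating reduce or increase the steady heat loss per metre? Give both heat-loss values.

increases: 54.1 → 64.1 W/m

Critical radius for a cylinder: r_cr = k/h = 0.00845 m = 0.845 cm.
Outer radius after coating: r₂ = 0.00414 + 0.00319 = 0.00733 m.
Since r₁ < r_cr and r₂ ≤ r_cr, the coating moves toward the maximum at r_cr — heat loss rises.
Bare: R = 1/(2πr₁h) = 2.056 m·K/W; Q = 111.3/2.056 = 54.1 W/m.
Coated: R = R_cond + R_conv = 1.737 m·K/W; Q = 111.3/1.737 = 64.1 W/m.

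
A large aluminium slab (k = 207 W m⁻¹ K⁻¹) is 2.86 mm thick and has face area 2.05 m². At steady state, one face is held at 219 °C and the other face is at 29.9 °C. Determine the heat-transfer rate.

Q = kA·ΔT/L = 207 × 2.05 × |219 °C − 29.9 °C| / 0.00286 = 2.81×10^7 W

Q = 28100 kW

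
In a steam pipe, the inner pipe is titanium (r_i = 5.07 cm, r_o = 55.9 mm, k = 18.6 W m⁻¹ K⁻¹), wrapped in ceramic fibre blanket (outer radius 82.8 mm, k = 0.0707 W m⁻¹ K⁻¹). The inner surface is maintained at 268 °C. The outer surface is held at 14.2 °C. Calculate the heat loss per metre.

Series thermal resistances, inner to outer:
  R'_titanium = ln(0.0559/0.0507)/(2πk) = 0.09764/(2π·18.6) = 8.355×10^-4 m·K/W
  R'_ceramic fibre blanket = ln(0.0828/0.0559)/(2πk) = 0.3929/(2π·0.0707) = 0.8844 m·K/W
ΣR = 8.355×10^-4 + 0.8844 = 0.8852 m·K/W
Q' = ΔT/ΣR = (268 °C − 14.2 °C)/0.8852 = 287 W/m

Q' = 287 W/m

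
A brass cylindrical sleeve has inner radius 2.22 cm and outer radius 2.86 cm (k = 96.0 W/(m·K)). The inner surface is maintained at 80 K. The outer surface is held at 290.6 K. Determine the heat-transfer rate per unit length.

Q' = 5.01×10^5 W/m

Q' = 2πk·ΔT/ln(r₂/r₁) = 2π × 96.0 × 210.6 / ln(0.0286/0.0222) = 5.01×10^5 W/m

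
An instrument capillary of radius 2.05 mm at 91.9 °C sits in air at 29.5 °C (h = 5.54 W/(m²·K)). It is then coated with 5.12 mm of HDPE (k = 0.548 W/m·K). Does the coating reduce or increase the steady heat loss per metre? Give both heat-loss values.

Critical radius for a cylinder: r_cr = k/h = 0.0989 m = 9.89 cm.
Outer radius after coating: r₂ = 0.00205 + 0.00512 = 0.00717 m.
Since r₁ < r_cr and r₂ ≤ r_cr, the coating moves toward the maximum at r_cr — heat loss rises.
Bare: R = 1/(2πr₁h) = 14.01 m·K/W; Q = 62.4/14.01 = 4.45 W/m.
Coated: R = R_cond + R_conv = 4.370 m·K/W; Q = 62.4/4.370 = 14.3 W/m.

increases: 4.45 → 14.3 W/m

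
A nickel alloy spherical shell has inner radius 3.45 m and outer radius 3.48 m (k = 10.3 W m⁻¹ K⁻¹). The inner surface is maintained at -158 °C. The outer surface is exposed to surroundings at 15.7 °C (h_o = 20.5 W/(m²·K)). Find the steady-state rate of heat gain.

Treat each layer as a resistance in series:
  R_nickel alloy = (1/3.45 − 1/3.48)/(4πk) = 0.002499/(4π·10.3) = 1.931×10^-5 K/W
  R_conv,out = 1/(4πr²h) = 1/(4π·3.48²·20.5) = 3.205×10^-4 K/W
ΣR = 1.931×10^-5 + 3.205×10^-4 = 3.398×10^-4 K/W
Q = ΔT/ΣR = (-158 °C − 15.7 °C)/3.398×10^-4 = -5.11×10^5 W
(Negative Q ⇒ heat flows inward; heat gain = 5.11×10^5 W.)

Q = 5.11×10^5 W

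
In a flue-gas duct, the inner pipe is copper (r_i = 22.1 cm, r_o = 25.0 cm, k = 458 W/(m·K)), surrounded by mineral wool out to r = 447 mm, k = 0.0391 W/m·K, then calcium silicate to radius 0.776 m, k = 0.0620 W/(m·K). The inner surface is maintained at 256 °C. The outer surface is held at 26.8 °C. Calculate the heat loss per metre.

Resistance network (inner→outer):
  R'_copper = ln(0.250/0.221)/(2πk) = 0.1233/(2π·458) = 4.285×10^-5 m·K/W
  R'_mineral wool = ln(0.447/0.250)/(2πk) = 0.5811/(2π·0.0391) = 2.365 m·K/W
  R'_calcium silicate = ln(0.776/0.447)/(2πk) = 0.5516/(2π·0.0620) = 1.416 m·K/W
ΣR = 4.285×10^-5 + 2.365 + 1.416 = 3.781 m·K/W
Q' = ΔT/ΣR = (256 °C − 26.8 °C)/3.781 = 60.6 W/m

Q' = 60.6 W/m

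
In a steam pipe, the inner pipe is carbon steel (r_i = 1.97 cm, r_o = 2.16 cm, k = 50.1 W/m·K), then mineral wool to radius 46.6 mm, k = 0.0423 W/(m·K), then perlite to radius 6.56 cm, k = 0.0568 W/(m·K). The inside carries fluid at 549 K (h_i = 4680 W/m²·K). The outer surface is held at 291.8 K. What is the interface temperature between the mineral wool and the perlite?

Series thermal resistances, inner to outer:
  R'_conv,in = 1/(2πr h) = 1/(2π·0.0197·4680) = 0.001726 m·K/W
  R'_carbon steel = ln(0.0216/0.0197)/(2πk) = 0.09207/(2π·50.1) = 2.925×10^-4 m·K/W
  R'_mineral wool = ln(0.0466/0.0216)/(2πk) = 0.7689/(2π·0.0423) = 2.893 m·K/W
  R'_perlite = ln(0.0656/0.0466)/(2πk) = 0.3420/(2π·0.0568) = 0.9582 m·K/W
ΣR = 0.001726 + 2.925×10^-4 + 2.893 + 0.9582 = 3.853 m·K/W
Q' = ΔT/ΣR = (549 K − 291.8 K)/3.853 = 66.75 W/m
From the inner boundary to the mineral wool/perlite interface, ΣR_partial = 2.895 m·K/W.
T_interface = T_in − Q'·ΣR_partial = 549 K − (66.75)(2.895) = 355.8 K

T = 355.8 K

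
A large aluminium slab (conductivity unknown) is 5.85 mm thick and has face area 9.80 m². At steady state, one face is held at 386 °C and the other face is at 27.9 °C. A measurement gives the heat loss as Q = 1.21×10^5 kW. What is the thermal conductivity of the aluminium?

k = 202 W/m·K

ΣR = ΔT/Q = |386 − 27.9|/1.21×10^8 = 2.960×10^-6 K/W
L/(kA) = 2.960×10^-6 ⇒ k = 0.00585/(2.960×10^-6·9.80) = 202 W/m·K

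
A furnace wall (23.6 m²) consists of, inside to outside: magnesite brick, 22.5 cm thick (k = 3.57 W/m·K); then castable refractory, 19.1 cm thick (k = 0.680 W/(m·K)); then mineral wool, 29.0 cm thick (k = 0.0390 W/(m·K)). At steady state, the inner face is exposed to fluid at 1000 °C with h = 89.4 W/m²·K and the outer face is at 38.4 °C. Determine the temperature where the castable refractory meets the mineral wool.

T = 956 °C

Resistance network (inner→outer):
  R_conv,in = 1/(hA) = 1/(89.4·23.6) = 4.740×10^-4 K/W
  R_magnesite brick = L/(kA) = 0.225/(3.57·23.6) = 0.002671 K/W
  R_castable refractory = L/(kA) = 0.191/(0.680·23.6) = 0.01190 K/W
  R_mineral wool = L/(kA) = 0.290/(0.0390·23.6) = 0.3151 K/W
ΣR = 4.740×10^-4 + 0.002671 + 0.01190 + 0.3151 = 0.3301 K/W
Q = ΔT/ΣR = (1000 °C − 38.4 °C)/0.3301 = 2913 W
From the inner boundary to the castable refractory/mineral wool interface, ΣR_partial = 0.01505 K/W.
T_interface = T_in − Q·ΣR_partial = 1000 °C − (2913)(0.01505) = 956 °C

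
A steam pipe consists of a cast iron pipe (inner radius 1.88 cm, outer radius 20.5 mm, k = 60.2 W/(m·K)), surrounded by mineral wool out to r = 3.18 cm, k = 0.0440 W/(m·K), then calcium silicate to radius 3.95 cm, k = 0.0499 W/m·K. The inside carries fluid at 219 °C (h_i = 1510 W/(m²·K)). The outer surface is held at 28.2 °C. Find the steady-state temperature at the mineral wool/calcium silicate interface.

Treat each layer as a resistance in series:
  R'_conv,in = 1/(2πr h) = 1/(2π·0.0188·1510) = 0.005606 m·K/W
  R'_cast iron = ln(0.0205/0.0188)/(2πk) = 0.08657/(2π·60.2) = 2.289×10^-4 m·K/W
  R'_mineral wool = ln(0.0318/0.0205)/(2πk) = 0.4390/(2π·0.0440) = 1.588 m·K/W
  R'_calcium silicate = ln(0.0395/0.0318)/(2πk) = 0.2168/(2π·0.0499) = 0.6916 m·K/W
ΣR = 0.005606 + 2.289×10^-4 + 1.588 + 0.6916 = 2.285 m·K/W
Q' = ΔT/ΣR = (219 °C − 28.2 °C)/2.285 = 83.50 W/m
From the inner boundary to the mineral wool/calcium silicate interface, ΣR_partial = 1.594 m·K/W.
T_interface = T_in − Q'·ΣR_partial = 219 °C − (83.50)(1.594) = 85.9 °C

T = 85.9 °C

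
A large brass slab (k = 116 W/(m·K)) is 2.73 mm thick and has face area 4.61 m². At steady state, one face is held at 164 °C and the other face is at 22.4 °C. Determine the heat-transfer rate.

Q = kA·ΔT/L = 116 × 4.61 × |164 °C − 22.4 °C| / 0.00273 = 2.77×10^7 W

Q = 27700 kW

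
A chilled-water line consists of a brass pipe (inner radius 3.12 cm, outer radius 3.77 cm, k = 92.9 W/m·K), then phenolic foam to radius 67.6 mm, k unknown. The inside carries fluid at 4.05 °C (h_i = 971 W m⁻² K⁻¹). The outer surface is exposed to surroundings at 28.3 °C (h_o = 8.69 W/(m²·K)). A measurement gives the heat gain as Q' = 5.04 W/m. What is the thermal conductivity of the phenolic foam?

ΣR = ΔT/Q' = |4.05 − 28.3|/5.04 = 4.812 m·K/W
Known resistances:
  R'_conv,in = 1/(2πr h) = 1/(2π·0.0312·971) = 0.005253 m·K/W
  R'_brass = ln(0.0377/0.0312)/(2πk) = 0.1892/(2π·92.9) = 3.242×10^-4 m·K/W
  R'_conv,out = 1/(2πr h) = 1/(2π·0.0676·8.69) = 0.2709 m·K/W
R_phenolic foam = ΣR − ΣR_known = 4.812 − 0.2765 = 4.535 m·K/W
ln(r₂/r₁)/(2πk) = 4.535 ⇒ k = 0.5839/(2π·4.535) = 0.0205 W/m·K

k = 0.0205 W/m·K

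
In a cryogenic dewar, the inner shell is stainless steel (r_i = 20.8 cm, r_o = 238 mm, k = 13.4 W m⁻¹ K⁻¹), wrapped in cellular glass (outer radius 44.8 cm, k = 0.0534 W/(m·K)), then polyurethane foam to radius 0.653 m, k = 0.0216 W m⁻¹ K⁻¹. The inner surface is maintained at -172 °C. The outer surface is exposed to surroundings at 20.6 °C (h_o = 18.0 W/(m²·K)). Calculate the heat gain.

Q = 34.8 W

Series thermal resistances, inner to outer:
  R_stainless steel = (1/0.208 − 1/0.238)/(4πk) = 0.6060/(4π·13.4) = 0.003599 K/W
  R_cellular glass = (1/0.238 − 1/0.448)/(4πk) = 1.970/(4π·0.0534) = 2.935 K/W
  R_polyurethane foam = (1/0.448 − 1/0.653)/(4πk) = 0.7007/(4π·0.0216) = 2.582 K/W
  R_conv,out = 1/(4πr²h) = 1/(4π·0.653²·18.0) = 0.01037 K/W
ΣR = 0.003599 + 2.935 + 2.582 + 0.01037 = 5.531 K/W
Q = ΔT/ΣR = (-172 °C − 20.6 °C)/5.531 = -34.8 W
(Negative Q ⇒ heat flows inward; heat gain = 34.8 W.)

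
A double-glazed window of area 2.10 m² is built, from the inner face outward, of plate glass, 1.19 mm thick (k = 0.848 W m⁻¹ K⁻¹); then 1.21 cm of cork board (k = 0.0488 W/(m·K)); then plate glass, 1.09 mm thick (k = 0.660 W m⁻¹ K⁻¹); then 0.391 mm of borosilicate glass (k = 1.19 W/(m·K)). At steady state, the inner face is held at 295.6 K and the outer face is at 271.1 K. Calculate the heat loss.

Resistance network (inner→outer):
  R_plate glass = L/(kA) = 0.00119/(0.848·2.10) = 6.682×10^-4 K/W
  R_cork board = L/(kA) = 0.0121/(0.0488·2.10) = 0.1181 K/W
  R_plate glass = L/(kA) = 0.00109/(0.660·2.10) = 7.864×10^-4 K/W
  R_borosilicate glass = L/(kA) = 3.91×10^-4/(1.19·2.10) = 1.565×10^-4 K/W
ΣR = 6.682×10^-4 + 0.1181 + 7.864×10^-4 + 1.565×10^-4 = 0.1197 K/W
Q = ΔT/ΣR = (295.6 K − 271.1 K)/0.1197 = 205 W

Q = 205 W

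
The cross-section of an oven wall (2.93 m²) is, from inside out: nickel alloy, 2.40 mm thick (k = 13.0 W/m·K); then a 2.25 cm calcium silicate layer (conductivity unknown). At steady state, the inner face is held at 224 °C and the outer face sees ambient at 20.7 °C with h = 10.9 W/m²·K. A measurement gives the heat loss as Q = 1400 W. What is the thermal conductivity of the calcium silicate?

ΣR = ΔT/Q = |224 − 20.7|/1400 = 0.1452 K/W
Known resistances:
  R_nickel alloy = L/(kA) = 0.00240/(13.0·2.93) = 6.301×10^-5 K/W
  R_conv,out = 1/(hA) = 1/(10.9·2.93) = 0.03131 K/W
R_calcium silicate = ΣR − ΣR_known = 0.1452 − 0.03137 = 0.1138 K/W
L/(kA) = 0.1138 ⇒ k = 0.0225/(0.1138·2.93) = 0.0675 W/m·K

k = 0.0675 W/m·K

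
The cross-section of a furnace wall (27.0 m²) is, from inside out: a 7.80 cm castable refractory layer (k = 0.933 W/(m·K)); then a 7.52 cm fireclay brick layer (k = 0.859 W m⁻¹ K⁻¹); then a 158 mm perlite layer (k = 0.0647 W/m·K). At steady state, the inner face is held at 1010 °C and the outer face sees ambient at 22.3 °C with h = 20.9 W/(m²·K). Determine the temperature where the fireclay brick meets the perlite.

T = 946 °C

Series thermal resistances, inner to outer:
  R_castable refractory = L/(kA) = 0.0780/(0.933·27.0) = 0.003096 K/W
  R_fireclay brick = L/(kA) = 0.0752/(0.859·27.0) = 0.003242 K/W
  R_perlite = L/(kA) = 0.158/(0.0647·27.0) = 0.09045 K/W
  R_conv,out = 1/(hA) = 1/(20.9·27.0) = 0.001772 K/W
ΣR = 0.003096 + 0.003242 + 0.09045 + 0.001772 = 0.09856 K/W
Q = ΔT/ΣR = (1010 °C − 22.3 °C)/0.09856 = 10020 W
From the inner boundary to the fireclay brick/perlite interface, ΣR_partial = 0.006338 K/W.
T_interface = T_in − Q·ΣR_partial = 1010 °C − (10020)(0.006338) = 946 °C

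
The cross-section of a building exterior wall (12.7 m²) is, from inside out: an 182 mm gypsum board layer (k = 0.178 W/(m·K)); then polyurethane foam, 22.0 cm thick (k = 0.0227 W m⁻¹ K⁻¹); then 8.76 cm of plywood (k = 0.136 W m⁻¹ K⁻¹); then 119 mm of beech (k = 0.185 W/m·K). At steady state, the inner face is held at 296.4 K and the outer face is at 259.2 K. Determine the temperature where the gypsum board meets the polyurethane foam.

T = 293.2 K

Treat each layer as a resistance in series:
  R_gypsum board = L/(kA) = 0.182/(0.178·12.7) = 0.08051 K/W
  R_polyurethane foam = L/(kA) = 0.220/(0.0227·12.7) = 0.7631 K/W
  R_plywood = L/(kA) = 0.0876/(0.136·12.7) = 0.05072 K/W
  R_beech = L/(kA) = 0.119/(0.185·12.7) = 0.05065 K/W
ΣR = 0.08051 + 0.7631 + 0.05072 + 0.05065 = 0.9450 K/W
Q = ΔT/ΣR = (296.4 K − 259.2 K)/0.9450 = 39.37 W
From the inner boundary to the gypsum board/polyurethane foam interface, ΣR_partial = 0.08051 K/W.
T_interface = T_in − Q·ΣR_partial = 296.4 K − (39.37)(0.08051) = 293.2 K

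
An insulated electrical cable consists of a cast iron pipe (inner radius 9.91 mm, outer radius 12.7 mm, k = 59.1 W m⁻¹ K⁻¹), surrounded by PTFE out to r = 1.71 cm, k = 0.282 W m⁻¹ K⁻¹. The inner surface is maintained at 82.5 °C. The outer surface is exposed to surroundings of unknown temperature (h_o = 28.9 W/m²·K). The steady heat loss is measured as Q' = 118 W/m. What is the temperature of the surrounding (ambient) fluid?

T_out = 24.6 °C

Series resistances:
  R'_cast iron = ln(0.0127/0.00991)/(2πk) = 0.2481/(2π·59.1) = 6.680×10^-4 m·K/W
  R'_PTFE = ln(0.0171/0.0127)/(2πk) = 0.2975/(2π·0.282) = 0.1679 m·K/W
  R'_conv,out = 1/(2πr h) = 1/(2π·0.0171·28.9) = 0.3221 m·K/W
ΣR = 0.4906 m·K/W
ΔT = Q'·ΣR = 118 × 0.4906 = 57.89 K
Heat flows outward, so T_out = T_in − ΔT = 82.5 − 57.89 = 24.6 °C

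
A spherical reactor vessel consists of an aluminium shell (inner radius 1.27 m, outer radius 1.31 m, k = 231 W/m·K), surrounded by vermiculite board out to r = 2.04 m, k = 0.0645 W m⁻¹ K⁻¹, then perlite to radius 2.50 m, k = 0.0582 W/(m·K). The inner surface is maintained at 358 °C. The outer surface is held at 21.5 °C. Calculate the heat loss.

Treat each layer as a resistance in series:
  R_aluminium = (1/1.27 − 1/1.31)/(4πk) = 0.02404/(4π·231) = 8.283×10^-6 K/W
  R_vermiculite board = (1/1.31 − 1/2.04)/(4πk) = 0.2732/(4π·0.0645) = 0.3370 K/W
  R_perlite = (1/2.04 − 1/2.50)/(4πk) = 0.09020/(4π·0.0582) = 0.1233 K/W
ΣR = 8.283×10^-6 + 0.3370 + 0.1233 = 0.4603 K/W
Q = ΔT/ΣR = (358 °C − 21.5 °C)/0.4603 = 731 W

Q = 731 W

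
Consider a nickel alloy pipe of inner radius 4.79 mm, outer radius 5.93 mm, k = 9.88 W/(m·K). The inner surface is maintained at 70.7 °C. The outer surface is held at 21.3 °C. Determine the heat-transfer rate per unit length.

Q' = 2πk·ΔT/ln(r₂/r₁) = 2π × 9.88 × 49.4 / ln(0.00593/0.00479) = 14400 W/m

Q' = 14400 W/m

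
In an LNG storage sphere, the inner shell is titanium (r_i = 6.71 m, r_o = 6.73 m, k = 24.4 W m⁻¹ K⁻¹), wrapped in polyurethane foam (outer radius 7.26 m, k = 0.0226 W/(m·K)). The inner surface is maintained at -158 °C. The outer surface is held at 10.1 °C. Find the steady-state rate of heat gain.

Series thermal resistances, inner to outer:
  R_titanium = (1/6.71 − 1/6.73)/(4πk) = 4.429×10^-4/(4π·24.4) = 1.444×10^-6 K/W
  R_polyurethane foam = (1/6.73 − 1/7.26)/(4πk) = 0.01085/(4π·0.0226) = 0.03819 K/W
ΣR = 1.444×10^-6 + 0.03819 = 0.03819 K/W
Q = ΔT/ΣR = (-158 °C − 10.1 °C)/0.03819 = -4400 W
(Negative Q ⇒ heat flows inward; heat gain = 4400 W.)

Q = 4.40 kW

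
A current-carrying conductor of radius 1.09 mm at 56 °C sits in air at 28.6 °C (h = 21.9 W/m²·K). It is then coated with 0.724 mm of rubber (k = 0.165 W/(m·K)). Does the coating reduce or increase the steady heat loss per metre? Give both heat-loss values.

Critical radius for a cylinder: r_cr = k/h = 0.00753 m = 0.753 cm.
Outer radius after coating: r₂ = 0.00109 + 7.24×10^-4 = 0.001814 m.
Since r₁ < r_cr and r₂ ≤ r_cr, the coating moves toward the maximum at r_cr — heat loss rises.
Bare: R = 1/(2πr₁h) = 6.667 m·K/W; Q = 27.4/6.667 = 4.11 W/m.
Coated: R = R_cond + R_conv = 4.498 m·K/W; Q = 27.4/4.498 = 6.09 W/m.

increases: 4.11 → 6.09 W/m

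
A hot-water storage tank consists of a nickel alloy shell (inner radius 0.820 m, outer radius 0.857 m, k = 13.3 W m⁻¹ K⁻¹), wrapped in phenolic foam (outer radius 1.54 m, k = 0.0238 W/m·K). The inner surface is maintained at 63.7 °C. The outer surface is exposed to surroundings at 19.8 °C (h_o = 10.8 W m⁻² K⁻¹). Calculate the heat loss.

Q = 25.3 W

Resistance network (inner→outer):
  R_nickel alloy = (1/0.820 − 1/0.857)/(4πk) = 0.05265/(4π·13.3) = 3.150×10^-4 K/W
  R_phenolic foam = (1/0.857 − 1/1.54)/(4πk) = 0.5175/(4π·0.0238) = 1.730 K/W
  R_conv,out = 1/(4πr²h) = 1/(4π·1.54²·10.8) = 0.003107 K/W
ΣR = 3.150×10^-4 + 1.730 + 0.003107 = 1.733 K/W
Q = ΔT/ΣR = (63.7 °C − 19.8 °C)/1.733 = 25.3 W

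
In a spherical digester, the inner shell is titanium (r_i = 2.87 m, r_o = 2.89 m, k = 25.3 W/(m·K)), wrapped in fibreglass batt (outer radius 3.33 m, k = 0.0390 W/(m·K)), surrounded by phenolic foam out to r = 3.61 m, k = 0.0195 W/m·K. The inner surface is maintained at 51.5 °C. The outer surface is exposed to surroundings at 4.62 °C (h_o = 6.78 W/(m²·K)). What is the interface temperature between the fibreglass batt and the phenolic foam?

T = 28.4 °C

Series thermal resistances, inner to outer:
  R_titanium = (1/2.87 − 1/2.89)/(4πk) = 0.002411/(4π·25.3) = 7.584×10^-6 K/W
  R_fibreglass batt = (1/2.89 − 1/3.33)/(4πk) = 0.04572/(4π·0.0390) = 0.09329 K/W
  R_phenolic foam = (1/3.33 − 1/3.61)/(4πk) = 0.02329/(4π·0.0195) = 0.09505 K/W
  R_conv,out = 1/(4πr²h) = 1/(4π·3.61²·6.78) = 9.006×10^-4 K/W
ΣR = 7.584×10^-6 + 0.09329 + 0.09505 + 9.006×10^-4 = 0.1892 K/W
Q = ΔT/ΣR = (51.5 °C − 4.62 °C)/0.1892 = 247.8 W
From the inner boundary to the fibreglass batt/phenolic foam interface, ΣR_partial = 0.09330 K/W.
T_interface = T_in − Q·ΣR_partial = 51.5 °C − (247.8)(0.09330) = 28.4 °C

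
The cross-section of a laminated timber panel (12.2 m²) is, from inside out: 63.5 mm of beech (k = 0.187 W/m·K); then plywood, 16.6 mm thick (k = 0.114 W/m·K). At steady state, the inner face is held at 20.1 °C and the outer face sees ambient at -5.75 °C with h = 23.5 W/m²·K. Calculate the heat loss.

Q = 598 W

Series thermal resistances, inner to outer:
  R_beech = L/(kA) = 0.0635/(0.187·12.2) = 0.02783 K/W
  R_plywood = L/(kA) = 0.0166/(0.114·12.2) = 0.01194 K/W
  R_conv,out = 1/(hA) = 1/(23.5·12.2) = 0.003488 K/W
ΣR = 0.02783 + 0.01194 + 0.003488 = 0.04326 K/W
Q = ΔT/ΣR = (20.1 °C − -5.75 °C)/0.04326 = 598 W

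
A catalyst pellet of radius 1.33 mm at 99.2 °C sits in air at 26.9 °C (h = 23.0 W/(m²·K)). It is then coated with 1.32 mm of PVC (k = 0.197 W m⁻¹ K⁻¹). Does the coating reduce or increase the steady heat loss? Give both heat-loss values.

Critical radius for a sphere: r_cr = 2k/h = 0.0171 m = 1.71 cm.
Outer radius after coating: r₂ = 0.00133 + 0.00132 = 0.00265 m.
Since r₁ < r_cr and r₂ ≤ r_cr, the coating moves toward the maximum at r_cr — heat loss rises.
Bare: R = 1/(4πr₁²h) = 1956 K/W; Q = 72.3/1956 = 0.0370 W.
Coated: R = R_cond + R_conv = 644.0 K/W; Q = 72.3/644.0 = 0.112 W.

increases: 0.0370 → 0.112 W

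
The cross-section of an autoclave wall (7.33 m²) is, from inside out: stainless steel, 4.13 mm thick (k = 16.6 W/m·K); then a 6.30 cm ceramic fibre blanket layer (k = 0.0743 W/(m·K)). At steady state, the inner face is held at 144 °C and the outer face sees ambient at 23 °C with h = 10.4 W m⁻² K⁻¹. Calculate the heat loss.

Series thermal resistances, inner to outer:
  R_stainless steel = L/(kA) = 0.00413/(16.6·7.33) = 3.394×10^-5 K/W
  R_ceramic fibre blanket = L/(kA) = 0.0630/(0.0743·7.33) = 0.1157 K/W
  R_conv,out = 1/(hA) = 1/(10.4·7.33) = 0.01312 K/W
ΣR = 3.394×10^-5 + 0.1157 + 0.01312 = 0.1289 K/W
Q = ΔT/ΣR = (144 °C − 23 °C)/0.1289 = 939 W

Q = 939 W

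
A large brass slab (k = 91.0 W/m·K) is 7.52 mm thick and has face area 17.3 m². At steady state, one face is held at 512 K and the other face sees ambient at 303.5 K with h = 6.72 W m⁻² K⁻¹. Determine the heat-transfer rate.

Treat each layer as a resistance in series:
  R_brass = L/(kA) = 0.00752/(91.0·17.3) = 4.777×10^-6 K/W
  R_conv,out = 1/(hA) = 1/(6.72·17.3) = 0.008602 K/W
ΣR = 4.777×10^-6 + 0.008602 = 0.008607 K/W
Q = ΔT/ΣR = (512 K − 303.5 K)/0.008607 = 24200 W

Q = 24200 W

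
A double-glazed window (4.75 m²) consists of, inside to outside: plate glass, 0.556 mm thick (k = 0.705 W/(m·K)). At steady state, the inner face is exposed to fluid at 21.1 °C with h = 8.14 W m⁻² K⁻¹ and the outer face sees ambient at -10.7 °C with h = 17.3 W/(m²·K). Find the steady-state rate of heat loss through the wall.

Q = 832 W

Treat each layer as a resistance in series:
  R_conv,in = 1/(hA) = 1/(8.14·4.75) = 0.02586 K/W
  R_plate glass = L/(kA) = 5.56×10^-4/(0.705·4.75) = 1.660×10^-4 K/W
  R_conv,out = 1/(hA) = 1/(17.3·4.75) = 0.01217 K/W
ΣR = 0.02586 + 1.660×10^-4 + 0.01217 = 0.03820 K/W
Q = ΔT/ΣR = (21.1 °C − -10.7 °C)/0.03820 = 832 W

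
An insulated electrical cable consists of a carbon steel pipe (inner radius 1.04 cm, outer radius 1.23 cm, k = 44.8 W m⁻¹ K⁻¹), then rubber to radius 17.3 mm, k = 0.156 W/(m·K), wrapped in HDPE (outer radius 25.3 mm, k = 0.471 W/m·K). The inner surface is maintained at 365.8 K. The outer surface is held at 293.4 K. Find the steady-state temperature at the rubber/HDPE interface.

Series thermal resistances, inner to outer:
  R'_carbon steel = ln(0.0123/0.0104)/(2πk) = 0.1678/(2π·44.8) = 5.961×10^-4 m·K/W
  R'_rubber = ln(0.0173/0.0123)/(2πk) = 0.3411/(2π·0.156) = 0.3480 m·K/W
  R'_HDPE = ln(0.0253/0.0173)/(2πk) = 0.3801/(2π·0.471) = 0.1284 m·K/W
ΣR = 5.961×10^-4 + 0.3480 + 0.1284 = 0.4770 m·K/W
Q' = ΔT/ΣR = (365.8 K − 293.4 K)/0.4770 = 151.8 W/m
From the inner boundary to the rubber/HDPE interface, ΣR_partial = 0.3486 m·K/W.
T_interface = T_in − Q'·ΣR_partial = 365.8 K − (151.8)(0.3486) = 312.9 K

T = 312.9 K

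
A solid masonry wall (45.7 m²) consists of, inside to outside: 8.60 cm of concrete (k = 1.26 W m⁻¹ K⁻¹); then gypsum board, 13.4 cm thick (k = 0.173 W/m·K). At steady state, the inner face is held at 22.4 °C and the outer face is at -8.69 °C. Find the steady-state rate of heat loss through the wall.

Q = 1690 W

Treat each layer as a resistance in series:
  R_concrete = L/(kA) = 0.0860/(1.26·45.7) = 0.001494 K/W
  R_gypsum board = L/(kA) = 0.134/(0.173·45.7) = 0.01695 K/W
ΣR = 0.001494 + 0.01695 = 0.01844 K/W
Q = ΔT/ΣR = (22.4 °C − -8.69 °C)/0.01844 = 1690 W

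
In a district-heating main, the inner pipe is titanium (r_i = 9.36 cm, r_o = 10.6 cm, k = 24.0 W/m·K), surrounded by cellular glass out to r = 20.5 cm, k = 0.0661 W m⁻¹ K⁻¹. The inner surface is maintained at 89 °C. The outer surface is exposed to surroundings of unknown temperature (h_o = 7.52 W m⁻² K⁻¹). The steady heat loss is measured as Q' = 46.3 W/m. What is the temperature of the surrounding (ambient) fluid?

Series resistances:
  R'_titanium = ln(0.106/0.0936)/(2πk) = 0.1244/(2π·24.0) = 8.250×10^-4 m·K/W
  R'_cellular glass = ln(0.205/0.106)/(2πk) = 0.6596/(2π·0.0661) = 1.588 m·K/W
  R'_conv,out = 1/(2πr h) = 1/(2π·0.205·7.52) = 0.1032 m·K/W
ΣR = 1.692 m·K/W
ΔT = Q'·ΣR = 46.3 × 1.692 = 78.34 K
Heat flows outward, so T_out = T_in − ΔT = 89 − 78.34 = 10.7 °C

T_out = 10.7 °C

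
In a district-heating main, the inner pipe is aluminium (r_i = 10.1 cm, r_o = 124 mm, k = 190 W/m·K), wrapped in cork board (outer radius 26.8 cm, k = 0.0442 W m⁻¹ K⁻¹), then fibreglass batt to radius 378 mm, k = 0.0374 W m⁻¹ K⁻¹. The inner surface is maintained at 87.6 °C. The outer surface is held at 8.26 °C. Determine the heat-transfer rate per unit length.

Q' = 18.7 W/m

Resistance network (inner→outer):
  R'_aluminium = ln(0.124/0.101)/(2πk) = 0.2052/(2π·190) = 1.719×10^-4 m·K/W
  R'_cork board = ln(0.268/0.124)/(2πk) = 0.7707/(2π·0.0442) = 2.775 m·K/W
  R'_fibreglass batt = ln(0.378/0.268)/(2πk) = 0.3439/(2π·0.0374) = 1.463 m·K/W
ΣR = 1.719×10^-4 + 2.775 + 1.463 = 4.238 m·K/W
Q' = ΔT/ΣR = (87.6 °C − 8.26 °C)/4.238 = 18.7 W/m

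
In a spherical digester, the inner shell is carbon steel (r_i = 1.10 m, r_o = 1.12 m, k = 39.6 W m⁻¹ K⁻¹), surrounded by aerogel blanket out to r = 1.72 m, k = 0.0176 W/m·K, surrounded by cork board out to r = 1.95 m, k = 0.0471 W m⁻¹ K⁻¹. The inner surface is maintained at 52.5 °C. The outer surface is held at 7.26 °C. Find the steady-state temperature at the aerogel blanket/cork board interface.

Resistance network (inner→outer):
  R_carbon steel = (1/1.10 − 1/1.12)/(4πk) = 0.01623/(4π·39.6) = 3.262×10^-5 K/W
  R_aerogel blanket = (1/1.12 − 1/1.72)/(4πk) = 0.3115/(4π·0.0176) = 1.408 K/W
  R_cork board = (1/1.72 − 1/1.95)/(4πk) = 0.06857/(4π·0.0471) = 0.1159 K/W
ΣR = 3.262×10^-5 + 1.408 + 0.1159 = 1.524 K/W
Q = ΔT/ΣR = (52.5 °C − 7.26 °C)/1.524 = 29.69 W
From the inner boundary to the aerogel blanket/cork board interface, ΣR_partial = 1.408 K/W.
T_interface = T_in − Q·ΣR_partial = 52.5 °C − (29.69)(1.408) = 10.7 °C

T = 10.7 °C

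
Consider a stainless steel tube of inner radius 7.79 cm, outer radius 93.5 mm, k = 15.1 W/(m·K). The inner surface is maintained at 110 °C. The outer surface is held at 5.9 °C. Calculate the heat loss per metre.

Q' = 54.1 kW/m

Q' = 2πk·ΔT/ln(r₂/r₁) = 2π × 15.1 × 104.1 / ln(0.0935/0.0779) = 54100 W/m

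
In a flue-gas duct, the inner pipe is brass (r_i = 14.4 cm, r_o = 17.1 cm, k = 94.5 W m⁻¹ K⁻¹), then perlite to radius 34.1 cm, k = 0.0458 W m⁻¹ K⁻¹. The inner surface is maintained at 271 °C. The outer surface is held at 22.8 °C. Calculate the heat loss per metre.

Q' = 103 W/m

Series thermal resistances, inner to outer:
  R'_brass = ln(0.171/0.144)/(2πk) = 0.1719/(2π·94.5) = 2.894×10^-4 m·K/W
  R'_perlite = ln(0.341/0.171)/(2πk) = 0.6902/(2π·0.0458) = 2.399 m·K/W
ΣR = 2.894×10^-4 + 2.399 = 2.399 m·K/W
Q' = ΔT/ΣR = (271 °C − 22.8 °C)/2.399 = 103 W/m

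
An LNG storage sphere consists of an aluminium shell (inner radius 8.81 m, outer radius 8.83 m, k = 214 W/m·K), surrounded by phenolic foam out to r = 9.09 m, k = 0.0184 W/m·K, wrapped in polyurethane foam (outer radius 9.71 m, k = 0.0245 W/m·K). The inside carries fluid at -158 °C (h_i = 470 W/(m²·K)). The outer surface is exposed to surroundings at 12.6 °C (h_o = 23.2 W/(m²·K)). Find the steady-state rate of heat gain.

Q = 4.63 kW

Series thermal resistances, inner to outer:
  R_conv,in = 1/(4πr²h) = 1/(4π·8.81²·470) = 2.181×10^-6 K/W
  R_aluminium = (1/8.81 − 1/8.83)/(4πk) = 2.571×10^-4/(4π·214) = 9.560×10^-8 K/W
  R_phenolic foam = (1/8.83 − 1/9.09)/(4πk) = 0.003239/(4π·0.0184) = 0.01401 K/W
  R_polyurethane foam = (1/9.09 − 1/9.71)/(4πk) = 0.007024/(4π·0.0245) = 0.02282 K/W
  R_conv,out = 1/(4πr²h) = 1/(4π·9.71²·23.2) = 3.638×10^-5 K/W
ΣR = 2.181×10^-6 + 9.560×10^-8 + 0.01401 + 0.02282 + 3.638×10^-5 = 0.03687 K/W
Q = ΔT/ΣR = (-158 °C − 12.6 °C)/0.03687 = -4630 W
(Negative Q ⇒ heat flows inward; heat gain = 4630 W.)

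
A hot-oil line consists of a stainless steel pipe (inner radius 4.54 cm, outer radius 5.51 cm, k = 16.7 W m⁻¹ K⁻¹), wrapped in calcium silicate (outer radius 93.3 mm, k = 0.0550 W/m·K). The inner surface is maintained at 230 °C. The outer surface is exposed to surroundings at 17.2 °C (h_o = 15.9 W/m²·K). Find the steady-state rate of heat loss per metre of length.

Resistance network (inner→outer):
  R'_stainless steel = ln(0.0551/0.0454)/(2πk) = 0.1936/(2π·16.7) = 0.001845 m·K/W
  R'_calcium silicate = ln(0.0933/0.0551)/(2πk) = 0.5267/(2π·0.0550) = 1.524 m·K/W
  R'_conv,out = 1/(2πr h) = 1/(2π·0.0933·15.9) = 0.1073 m·K/W
ΣR = 0.001845 + 1.524 + 0.1073 = 1.633 m·K/W
Q' = ΔT/ΣR = (230 °C − 17.2 °C)/1.633 = 130 W/m

Q' = 130 W/m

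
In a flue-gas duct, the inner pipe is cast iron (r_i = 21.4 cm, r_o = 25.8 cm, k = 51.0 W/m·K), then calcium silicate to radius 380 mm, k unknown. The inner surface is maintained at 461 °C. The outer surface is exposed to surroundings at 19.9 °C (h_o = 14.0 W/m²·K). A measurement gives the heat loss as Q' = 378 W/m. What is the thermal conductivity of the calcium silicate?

ΣR = ΔT/Q' = |461 − 19.9|/378 = 1.167 m·K/W
Known resistances:
  R'_cast iron = ln(0.258/0.214)/(2πk) = 0.1870/(2π·51.0) = 5.835×10^-4 m·K/W
  R'_conv,out = 1/(2πr h) = 1/(2π·0.380·14.0) = 0.02992 m·K/W
R_calcium silicate = ΣR − ΣR_known = 1.167 − 0.03050 = 1.137 m·K/W
ln(r₂/r₁)/(2πk) = 1.137 ⇒ k = 0.3872/(2π·1.137) = 0.0542 W/m·K

k = 0.0542 W/m·K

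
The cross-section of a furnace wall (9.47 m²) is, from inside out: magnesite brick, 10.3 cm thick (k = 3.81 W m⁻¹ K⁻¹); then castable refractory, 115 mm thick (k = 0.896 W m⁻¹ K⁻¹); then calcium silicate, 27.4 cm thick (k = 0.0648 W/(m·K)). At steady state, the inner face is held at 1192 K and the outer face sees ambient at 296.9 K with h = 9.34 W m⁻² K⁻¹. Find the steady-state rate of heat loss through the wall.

Q = 1890 W

Treat each layer as a resistance in series:
  R_magnesite brick = L/(kA) = 0.103/(3.81·9.47) = 0.002855 K/W
  R_castable refractory = L/(kA) = 0.115/(0.896·9.47) = 0.01355 K/W
  R_calcium silicate = L/(kA) = 0.274/(0.0648·9.47) = 0.4465 K/W
  R_conv,out = 1/(hA) = 1/(9.34·9.47) = 0.01131 K/W
ΣR = 0.002855 + 0.01355 + 0.4465 + 0.01131 = 0.4742 K/W
Q = ΔT/ΣR = (1192 K − 296.9 K)/0.4742 = 1890 W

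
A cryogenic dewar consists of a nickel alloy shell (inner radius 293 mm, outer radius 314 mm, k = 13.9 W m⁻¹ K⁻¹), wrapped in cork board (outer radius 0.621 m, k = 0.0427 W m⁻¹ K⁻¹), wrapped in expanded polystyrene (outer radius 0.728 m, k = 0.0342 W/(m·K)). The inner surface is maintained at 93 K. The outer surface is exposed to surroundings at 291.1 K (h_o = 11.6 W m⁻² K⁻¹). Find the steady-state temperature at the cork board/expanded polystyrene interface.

Series thermal resistances, inner to outer:
  R_nickel alloy = (1/0.293 − 1/0.314)/(4πk) = 0.2283/(4π·13.9) = 0.001307 K/W
  R_cork board = (1/0.314 − 1/0.621)/(4πk) = 1.574/(4π·0.0427) = 2.934 K/W
  R_expanded polystyrene = (1/0.621 − 1/0.728)/(4πk) = 0.2367/(4π·0.0342) = 0.5507 K/W
  R_conv,out = 1/(4πr²h) = 1/(4π·0.728²·11.6) = 0.01294 K/W
ΣR = 0.001307 + 2.934 + 0.5507 + 0.01294 = 3.499 K/W
Q = ΔT/ΣR = (93 K − 291.1 K)/3.499 = -56.62 W
From the inner boundary to the cork board/expanded polystyrene interface, ΣR_partial = 2.935 K/W.
T_interface = T_in − Q·ΣR_partial = 93 K − (-56.62)(2.935) = 259.2 K

T = 259.2 K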